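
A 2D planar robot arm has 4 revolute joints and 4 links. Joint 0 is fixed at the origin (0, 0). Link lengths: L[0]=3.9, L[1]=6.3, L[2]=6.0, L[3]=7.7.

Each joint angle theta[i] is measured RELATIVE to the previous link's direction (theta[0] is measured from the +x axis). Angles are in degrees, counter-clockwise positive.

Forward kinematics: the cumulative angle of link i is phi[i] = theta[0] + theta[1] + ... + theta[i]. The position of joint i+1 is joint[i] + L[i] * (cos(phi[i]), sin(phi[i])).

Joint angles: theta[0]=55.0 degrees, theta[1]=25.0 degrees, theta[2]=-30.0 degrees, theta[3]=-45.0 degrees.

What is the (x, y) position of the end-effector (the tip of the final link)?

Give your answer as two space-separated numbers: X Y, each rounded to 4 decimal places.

Answer: 14.8584 14.6663

Derivation:
joint[0] = (0.0000, 0.0000)  (base)
link 0: phi[0] = 55 = 55 deg
  cos(55 deg) = 0.5736, sin(55 deg) = 0.8192
  joint[1] = (0.0000, 0.0000) + 3.9 * (0.5736, 0.8192) = (0.0000 + 2.2369, 0.0000 + 3.1947) = (2.2369, 3.1947)
link 1: phi[1] = 55 + 25 = 80 deg
  cos(80 deg) = 0.1736, sin(80 deg) = 0.9848
  joint[2] = (2.2369, 3.1947) + 6.3 * (0.1736, 0.9848) = (2.2369 + 1.0940, 3.1947 + 6.2043) = (3.3309, 9.3990)
link 2: phi[2] = 55 + 25 + -30 = 50 deg
  cos(50 deg) = 0.6428, sin(50 deg) = 0.7660
  joint[3] = (3.3309, 9.3990) + 6 * (0.6428, 0.7660) = (3.3309 + 3.8567, 9.3990 + 4.5963) = (7.1877, 13.9952)
link 3: phi[3] = 55 + 25 + -30 + -45 = 5 deg
  cos(5 deg) = 0.9962, sin(5 deg) = 0.0872
  joint[4] = (7.1877, 13.9952) + 7.7 * (0.9962, 0.0872) = (7.1877 + 7.6707, 13.9952 + 0.6711) = (14.8584, 14.6663)
End effector: (14.8584, 14.6663)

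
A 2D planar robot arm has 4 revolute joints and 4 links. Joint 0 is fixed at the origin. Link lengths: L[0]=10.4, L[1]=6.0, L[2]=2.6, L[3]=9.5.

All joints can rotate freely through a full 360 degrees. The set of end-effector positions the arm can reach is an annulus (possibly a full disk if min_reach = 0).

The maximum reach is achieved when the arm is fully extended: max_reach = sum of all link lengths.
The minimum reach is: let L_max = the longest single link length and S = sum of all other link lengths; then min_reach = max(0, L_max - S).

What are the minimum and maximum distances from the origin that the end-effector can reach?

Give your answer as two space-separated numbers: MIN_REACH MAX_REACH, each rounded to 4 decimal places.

Link lengths: [10.4, 6.0, 2.6, 9.5]
max_reach = 10.4 + 6 + 2.6 + 9.5 = 28.5
L_max = max([10.4, 6.0, 2.6, 9.5]) = 10.4
S (sum of others) = 28.5 - 10.4 = 18.1
min_reach = max(0, 10.4 - 18.1) = max(0, -7.7) = 0

Answer: 0.0000 28.5000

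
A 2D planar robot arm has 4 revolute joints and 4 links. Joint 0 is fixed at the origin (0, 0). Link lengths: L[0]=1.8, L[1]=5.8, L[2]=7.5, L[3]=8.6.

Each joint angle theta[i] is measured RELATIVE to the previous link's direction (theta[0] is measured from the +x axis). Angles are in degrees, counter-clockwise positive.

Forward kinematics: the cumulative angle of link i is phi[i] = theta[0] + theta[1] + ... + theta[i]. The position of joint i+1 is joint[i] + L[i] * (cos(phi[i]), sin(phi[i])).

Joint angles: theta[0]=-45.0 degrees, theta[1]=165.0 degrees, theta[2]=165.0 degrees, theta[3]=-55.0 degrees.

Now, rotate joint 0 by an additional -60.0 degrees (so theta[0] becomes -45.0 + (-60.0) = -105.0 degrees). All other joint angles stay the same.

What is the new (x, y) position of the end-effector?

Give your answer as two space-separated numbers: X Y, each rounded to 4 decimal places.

joint[0] = (0.0000, 0.0000)  (base)
link 0: phi[0] = -105 = -105 deg
  cos(-105 deg) = -0.2588, sin(-105 deg) = -0.9659
  joint[1] = (0.0000, 0.0000) + 1.8 * (-0.2588, -0.9659) = (0.0000 + -0.4659, 0.0000 + -1.7387) = (-0.4659, -1.7387)
link 1: phi[1] = -105 + 165 = 60 deg
  cos(60 deg) = 0.5000, sin(60 deg) = 0.8660
  joint[2] = (-0.4659, -1.7387) + 5.8 * (0.5000, 0.8660) = (-0.4659 + 2.9000, -1.7387 + 5.0229) = (2.4341, 3.2843)
link 2: phi[2] = -105 + 165 + 165 = 225 deg
  cos(225 deg) = -0.7071, sin(225 deg) = -0.7071
  joint[3] = (2.4341, 3.2843) + 7.5 * (-0.7071, -0.7071) = (2.4341 + -5.3033, 3.2843 + -5.3033) = (-2.8692, -2.0190)
link 3: phi[3] = -105 + 165 + 165 + -55 = 170 deg
  cos(170 deg) = -0.9848, sin(170 deg) = 0.1736
  joint[4] = (-2.8692, -2.0190) + 8.6 * (-0.9848, 0.1736) = (-2.8692 + -8.4693, -2.0190 + 1.4934) = (-11.3385, -0.5256)
End effector: (-11.3385, -0.5256)

Answer: -11.3385 -0.5256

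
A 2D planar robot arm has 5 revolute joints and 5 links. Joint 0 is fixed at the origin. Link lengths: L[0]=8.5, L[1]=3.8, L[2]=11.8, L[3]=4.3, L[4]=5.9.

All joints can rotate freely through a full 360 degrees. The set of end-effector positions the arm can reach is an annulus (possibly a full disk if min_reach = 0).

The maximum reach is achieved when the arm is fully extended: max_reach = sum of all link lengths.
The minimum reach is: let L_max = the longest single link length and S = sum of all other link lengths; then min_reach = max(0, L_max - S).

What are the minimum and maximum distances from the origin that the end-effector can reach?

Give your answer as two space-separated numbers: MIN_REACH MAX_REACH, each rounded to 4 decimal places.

Link lengths: [8.5, 3.8, 11.8, 4.3, 5.9]
max_reach = 8.5 + 3.8 + 11.8 + 4.3 + 5.9 = 34.3
L_max = max([8.5, 3.8, 11.8, 4.3, 5.9]) = 11.8
S (sum of others) = 34.3 - 11.8 = 22.5
min_reach = max(0, 11.8 - 22.5) = max(0, -10.7) = 0

Answer: 0.0000 34.3000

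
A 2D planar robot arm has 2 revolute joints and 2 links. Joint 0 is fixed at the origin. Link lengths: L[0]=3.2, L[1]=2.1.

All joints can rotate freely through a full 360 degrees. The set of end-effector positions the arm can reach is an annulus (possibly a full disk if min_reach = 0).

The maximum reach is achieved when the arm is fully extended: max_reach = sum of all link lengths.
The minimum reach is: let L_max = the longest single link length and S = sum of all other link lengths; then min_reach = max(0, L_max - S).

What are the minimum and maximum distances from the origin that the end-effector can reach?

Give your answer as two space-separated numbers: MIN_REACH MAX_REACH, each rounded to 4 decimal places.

Answer: 1.1000 5.3000

Derivation:
Link lengths: [3.2, 2.1]
max_reach = 3.2 + 2.1 = 5.3
L_max = max([3.2, 2.1]) = 3.2
S (sum of others) = 5.3 - 3.2 = 2.1
min_reach = max(0, 3.2 - 2.1) = max(0, 1.1) = 1.1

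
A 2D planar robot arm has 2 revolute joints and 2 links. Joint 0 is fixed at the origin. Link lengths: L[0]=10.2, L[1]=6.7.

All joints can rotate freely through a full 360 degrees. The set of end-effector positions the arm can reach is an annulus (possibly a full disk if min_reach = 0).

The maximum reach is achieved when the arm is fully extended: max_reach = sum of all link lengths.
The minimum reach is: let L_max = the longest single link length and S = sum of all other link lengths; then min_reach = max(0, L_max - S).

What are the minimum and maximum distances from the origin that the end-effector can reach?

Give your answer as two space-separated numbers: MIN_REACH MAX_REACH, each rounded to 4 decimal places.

Link lengths: [10.2, 6.7]
max_reach = 10.2 + 6.7 = 16.9
L_max = max([10.2, 6.7]) = 10.2
S (sum of others) = 16.9 - 10.2 = 6.7
min_reach = max(0, 10.2 - 6.7) = max(0, 3.5) = 3.5

Answer: 3.5000 16.9000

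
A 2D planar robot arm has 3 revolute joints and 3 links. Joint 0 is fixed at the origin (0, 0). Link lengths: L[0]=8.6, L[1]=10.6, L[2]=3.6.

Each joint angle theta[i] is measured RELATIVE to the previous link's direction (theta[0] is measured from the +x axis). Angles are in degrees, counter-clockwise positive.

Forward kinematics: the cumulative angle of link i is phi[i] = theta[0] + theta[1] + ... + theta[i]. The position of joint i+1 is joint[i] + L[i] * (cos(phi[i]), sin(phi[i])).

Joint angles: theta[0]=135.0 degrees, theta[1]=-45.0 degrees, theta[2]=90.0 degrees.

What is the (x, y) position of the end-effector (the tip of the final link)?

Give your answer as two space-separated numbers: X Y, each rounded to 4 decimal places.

joint[0] = (0.0000, 0.0000)  (base)
link 0: phi[0] = 135 = 135 deg
  cos(135 deg) = -0.7071, sin(135 deg) = 0.7071
  joint[1] = (0.0000, 0.0000) + 8.6 * (-0.7071, 0.7071) = (0.0000 + -6.0811, 0.0000 + 6.0811) = (-6.0811, 6.0811)
link 1: phi[1] = 135 + -45 = 90 deg
  cos(90 deg) = 0.0000, sin(90 deg) = 1.0000
  joint[2] = (-6.0811, 6.0811) + 10.6 * (0.0000, 1.0000) = (-6.0811 + 0.0000, 6.0811 + 10.6000) = (-6.0811, 16.6811)
link 2: phi[2] = 135 + -45 + 90 = 180 deg
  cos(180 deg) = -1.0000, sin(180 deg) = 0.0000
  joint[3] = (-6.0811, 16.6811) + 3.6 * (-1.0000, 0.0000) = (-6.0811 + -3.6000, 16.6811 + 0.0000) = (-9.6811, 16.6811)
End effector: (-9.6811, 16.6811)

Answer: -9.6811 16.6811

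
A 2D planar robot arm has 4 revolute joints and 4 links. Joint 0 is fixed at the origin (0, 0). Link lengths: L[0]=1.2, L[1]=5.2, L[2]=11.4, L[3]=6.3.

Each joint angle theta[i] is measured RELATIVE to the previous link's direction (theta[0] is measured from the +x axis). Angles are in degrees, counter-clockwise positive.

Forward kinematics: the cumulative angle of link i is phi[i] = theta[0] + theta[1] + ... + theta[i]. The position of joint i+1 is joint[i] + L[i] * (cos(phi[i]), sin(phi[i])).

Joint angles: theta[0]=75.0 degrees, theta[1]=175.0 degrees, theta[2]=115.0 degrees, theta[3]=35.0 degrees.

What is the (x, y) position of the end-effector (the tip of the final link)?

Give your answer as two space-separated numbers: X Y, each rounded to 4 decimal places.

Answer: 14.7148 1.3158

Derivation:
joint[0] = (0.0000, 0.0000)  (base)
link 0: phi[0] = 75 = 75 deg
  cos(75 deg) = 0.2588, sin(75 deg) = 0.9659
  joint[1] = (0.0000, 0.0000) + 1.2 * (0.2588, 0.9659) = (0.0000 + 0.3106, 0.0000 + 1.1591) = (0.3106, 1.1591)
link 1: phi[1] = 75 + 175 = 250 deg
  cos(250 deg) = -0.3420, sin(250 deg) = -0.9397
  joint[2] = (0.3106, 1.1591) + 5.2 * (-0.3420, -0.9397) = (0.3106 + -1.7785, 1.1591 + -4.8864) = (-1.4679, -3.7273)
link 2: phi[2] = 75 + 175 + 115 = 365 deg
  cos(365 deg) = 0.9962, sin(365 deg) = 0.0872
  joint[3] = (-1.4679, -3.7273) + 11.4 * (0.9962, 0.0872) = (-1.4679 + 11.3566, -3.7273 + 0.9936) = (9.8887, -2.7337)
link 3: phi[3] = 75 + 175 + 115 + 35 = 400 deg
  cos(400 deg) = 0.7660, sin(400 deg) = 0.6428
  joint[4] = (9.8887, -2.7337) + 6.3 * (0.7660, 0.6428) = (9.8887 + 4.8261, -2.7337 + 4.0496) = (14.7148, 1.3158)
End effector: (14.7148, 1.3158)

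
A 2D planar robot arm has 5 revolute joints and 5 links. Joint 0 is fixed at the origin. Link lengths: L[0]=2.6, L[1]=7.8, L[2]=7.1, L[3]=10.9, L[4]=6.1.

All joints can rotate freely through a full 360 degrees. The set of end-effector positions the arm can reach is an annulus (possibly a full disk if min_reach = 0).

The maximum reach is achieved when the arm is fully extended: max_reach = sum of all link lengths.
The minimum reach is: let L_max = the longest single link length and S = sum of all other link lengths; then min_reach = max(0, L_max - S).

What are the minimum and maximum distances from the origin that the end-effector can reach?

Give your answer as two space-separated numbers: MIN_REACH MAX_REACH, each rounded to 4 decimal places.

Link lengths: [2.6, 7.8, 7.1, 10.9, 6.1]
max_reach = 2.6 + 7.8 + 7.1 + 10.9 + 6.1 = 34.5
L_max = max([2.6, 7.8, 7.1, 10.9, 6.1]) = 10.9
S (sum of others) = 34.5 - 10.9 = 23.6
min_reach = max(0, 10.9 - 23.6) = max(0, -12.7) = 0

Answer: 0.0000 34.5000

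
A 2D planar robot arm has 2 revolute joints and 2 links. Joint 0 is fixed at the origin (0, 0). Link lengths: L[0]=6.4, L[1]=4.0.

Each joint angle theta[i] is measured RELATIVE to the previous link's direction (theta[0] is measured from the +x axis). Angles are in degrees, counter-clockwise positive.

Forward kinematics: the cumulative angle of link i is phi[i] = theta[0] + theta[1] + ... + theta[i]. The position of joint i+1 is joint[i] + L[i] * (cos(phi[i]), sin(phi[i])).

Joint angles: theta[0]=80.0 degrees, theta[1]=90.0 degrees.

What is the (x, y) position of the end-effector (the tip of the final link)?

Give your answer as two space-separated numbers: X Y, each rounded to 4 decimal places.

joint[0] = (0.0000, 0.0000)  (base)
link 0: phi[0] = 80 = 80 deg
  cos(80 deg) = 0.1736, sin(80 deg) = 0.9848
  joint[1] = (0.0000, 0.0000) + 6.4 * (0.1736, 0.9848) = (0.0000 + 1.1113, 0.0000 + 6.3028) = (1.1113, 6.3028)
link 1: phi[1] = 80 + 90 = 170 deg
  cos(170 deg) = -0.9848, sin(170 deg) = 0.1736
  joint[2] = (1.1113, 6.3028) + 4 * (-0.9848, 0.1736) = (1.1113 + -3.9392, 6.3028 + 0.6946) = (-2.8279, 6.9974)
End effector: (-2.8279, 6.9974)

Answer: -2.8279 6.9974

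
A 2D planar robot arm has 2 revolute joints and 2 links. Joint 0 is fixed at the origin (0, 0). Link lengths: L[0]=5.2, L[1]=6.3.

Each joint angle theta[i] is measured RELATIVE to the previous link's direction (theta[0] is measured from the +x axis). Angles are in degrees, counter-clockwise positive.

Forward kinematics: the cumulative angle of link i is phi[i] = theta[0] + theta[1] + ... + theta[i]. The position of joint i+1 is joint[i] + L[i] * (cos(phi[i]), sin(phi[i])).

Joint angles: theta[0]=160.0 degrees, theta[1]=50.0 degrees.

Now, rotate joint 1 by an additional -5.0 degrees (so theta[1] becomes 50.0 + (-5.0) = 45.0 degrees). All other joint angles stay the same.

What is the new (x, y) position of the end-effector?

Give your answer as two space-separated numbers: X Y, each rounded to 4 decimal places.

joint[0] = (0.0000, 0.0000)  (base)
link 0: phi[0] = 160 = 160 deg
  cos(160 deg) = -0.9397, sin(160 deg) = 0.3420
  joint[1] = (0.0000, 0.0000) + 5.2 * (-0.9397, 0.3420) = (0.0000 + -4.8864, 0.0000 + 1.7785) = (-4.8864, 1.7785)
link 1: phi[1] = 160 + 45 = 205 deg
  cos(205 deg) = -0.9063, sin(205 deg) = -0.4226
  joint[2] = (-4.8864, 1.7785) + 6.3 * (-0.9063, -0.4226) = (-4.8864 + -5.7097, 1.7785 + -2.6625) = (-10.5961, -0.8840)
End effector: (-10.5961, -0.8840)

Answer: -10.5961 -0.8840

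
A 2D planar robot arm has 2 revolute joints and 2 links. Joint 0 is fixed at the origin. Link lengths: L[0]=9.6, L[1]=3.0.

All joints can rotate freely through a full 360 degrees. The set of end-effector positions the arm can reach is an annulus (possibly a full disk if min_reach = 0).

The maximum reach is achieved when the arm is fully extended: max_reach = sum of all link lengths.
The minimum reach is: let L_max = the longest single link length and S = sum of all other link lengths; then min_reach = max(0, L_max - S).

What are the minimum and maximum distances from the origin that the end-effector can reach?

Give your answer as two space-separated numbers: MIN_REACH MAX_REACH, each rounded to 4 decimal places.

Link lengths: [9.6, 3.0]
max_reach = 9.6 + 3 = 12.6
L_max = max([9.6, 3.0]) = 9.6
S (sum of others) = 12.6 - 9.6 = 3
min_reach = max(0, 9.6 - 3) = max(0, 6.6) = 6.6

Answer: 6.6000 12.6000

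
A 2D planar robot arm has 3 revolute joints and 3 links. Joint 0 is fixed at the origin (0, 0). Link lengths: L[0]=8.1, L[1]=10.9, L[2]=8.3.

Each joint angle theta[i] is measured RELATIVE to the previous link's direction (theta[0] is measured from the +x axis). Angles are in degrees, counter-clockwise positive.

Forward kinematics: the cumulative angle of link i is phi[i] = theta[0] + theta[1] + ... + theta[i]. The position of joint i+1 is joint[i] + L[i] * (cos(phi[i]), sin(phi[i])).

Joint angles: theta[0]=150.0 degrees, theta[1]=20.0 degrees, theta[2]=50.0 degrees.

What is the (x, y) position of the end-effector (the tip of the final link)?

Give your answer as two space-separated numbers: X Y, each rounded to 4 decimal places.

joint[0] = (0.0000, 0.0000)  (base)
link 0: phi[0] = 150 = 150 deg
  cos(150 deg) = -0.8660, sin(150 deg) = 0.5000
  joint[1] = (0.0000, 0.0000) + 8.1 * (-0.8660, 0.5000) = (0.0000 + -7.0148, 0.0000 + 4.0500) = (-7.0148, 4.0500)
link 1: phi[1] = 150 + 20 = 170 deg
  cos(170 deg) = -0.9848, sin(170 deg) = 0.1736
  joint[2] = (-7.0148, 4.0500) + 10.9 * (-0.9848, 0.1736) = (-7.0148 + -10.7344, 4.0500 + 1.8928) = (-17.7492, 5.9428)
link 2: phi[2] = 150 + 20 + 50 = 220 deg
  cos(220 deg) = -0.7660, sin(220 deg) = -0.6428
  joint[3] = (-17.7492, 5.9428) + 8.3 * (-0.7660, -0.6428) = (-17.7492 + -6.3582, 5.9428 + -5.3351) = (-24.1074, 0.6076)
End effector: (-24.1074, 0.6076)

Answer: -24.1074 0.6076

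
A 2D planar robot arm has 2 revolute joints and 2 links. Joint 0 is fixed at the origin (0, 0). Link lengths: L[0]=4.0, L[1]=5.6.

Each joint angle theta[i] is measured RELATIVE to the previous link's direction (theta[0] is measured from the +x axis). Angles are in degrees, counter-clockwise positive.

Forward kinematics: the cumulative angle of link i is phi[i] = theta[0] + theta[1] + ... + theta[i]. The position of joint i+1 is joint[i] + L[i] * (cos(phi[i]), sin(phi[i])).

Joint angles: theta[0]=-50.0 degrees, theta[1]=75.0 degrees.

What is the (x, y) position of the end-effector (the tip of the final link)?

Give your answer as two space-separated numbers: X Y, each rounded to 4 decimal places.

Answer: 7.6465 -0.6975

Derivation:
joint[0] = (0.0000, 0.0000)  (base)
link 0: phi[0] = -50 = -50 deg
  cos(-50 deg) = 0.6428, sin(-50 deg) = -0.7660
  joint[1] = (0.0000, 0.0000) + 4 * (0.6428, -0.7660) = (0.0000 + 2.5712, 0.0000 + -3.0642) = (2.5712, -3.0642)
link 1: phi[1] = -50 + 75 = 25 deg
  cos(25 deg) = 0.9063, sin(25 deg) = 0.4226
  joint[2] = (2.5712, -3.0642) + 5.6 * (0.9063, 0.4226) = (2.5712 + 5.0753, -3.0642 + 2.3667) = (7.6465, -0.6975)
End effector: (7.6465, -0.6975)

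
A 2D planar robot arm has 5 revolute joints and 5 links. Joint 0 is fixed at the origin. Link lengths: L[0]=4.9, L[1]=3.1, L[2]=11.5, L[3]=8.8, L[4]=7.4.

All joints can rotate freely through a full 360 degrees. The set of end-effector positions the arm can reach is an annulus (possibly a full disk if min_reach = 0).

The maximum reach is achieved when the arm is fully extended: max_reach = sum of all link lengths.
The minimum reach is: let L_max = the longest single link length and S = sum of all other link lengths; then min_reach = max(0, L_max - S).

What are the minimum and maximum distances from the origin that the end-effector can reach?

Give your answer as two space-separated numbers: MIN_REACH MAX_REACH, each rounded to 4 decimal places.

Link lengths: [4.9, 3.1, 11.5, 8.8, 7.4]
max_reach = 4.9 + 3.1 + 11.5 + 8.8 + 7.4 = 35.7
L_max = max([4.9, 3.1, 11.5, 8.8, 7.4]) = 11.5
S (sum of others) = 35.7 - 11.5 = 24.2
min_reach = max(0, 11.5 - 24.2) = max(0, -12.7) = 0

Answer: 0.0000 35.7000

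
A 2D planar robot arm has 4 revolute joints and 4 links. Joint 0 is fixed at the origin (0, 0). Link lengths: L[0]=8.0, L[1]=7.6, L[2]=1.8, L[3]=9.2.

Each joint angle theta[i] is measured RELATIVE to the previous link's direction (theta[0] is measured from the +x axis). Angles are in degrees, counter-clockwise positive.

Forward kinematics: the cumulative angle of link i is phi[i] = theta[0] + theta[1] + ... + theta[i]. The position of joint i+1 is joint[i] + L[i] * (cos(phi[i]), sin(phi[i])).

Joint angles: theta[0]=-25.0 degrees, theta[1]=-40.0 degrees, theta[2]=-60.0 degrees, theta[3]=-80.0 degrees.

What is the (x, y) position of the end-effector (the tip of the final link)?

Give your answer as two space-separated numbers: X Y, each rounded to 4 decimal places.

Answer: 1.0919 -7.8553

Derivation:
joint[0] = (0.0000, 0.0000)  (base)
link 0: phi[0] = -25 = -25 deg
  cos(-25 deg) = 0.9063, sin(-25 deg) = -0.4226
  joint[1] = (0.0000, 0.0000) + 8 * (0.9063, -0.4226) = (0.0000 + 7.2505, 0.0000 + -3.3809) = (7.2505, -3.3809)
link 1: phi[1] = -25 + -40 = -65 deg
  cos(-65 deg) = 0.4226, sin(-65 deg) = -0.9063
  joint[2] = (7.2505, -3.3809) + 7.6 * (0.4226, -0.9063) = (7.2505 + 3.2119, -3.3809 + -6.8879) = (10.4624, -10.2689)
link 2: phi[2] = -25 + -40 + -60 = -125 deg
  cos(-125 deg) = -0.5736, sin(-125 deg) = -0.8192
  joint[3] = (10.4624, -10.2689) + 1.8 * (-0.5736, -0.8192) = (10.4624 + -1.0324, -10.2689 + -1.4745) = (9.4299, -11.7434)
link 3: phi[3] = -25 + -40 + -60 + -80 = -205 deg
  cos(-205 deg) = -0.9063, sin(-205 deg) = 0.4226
  joint[4] = (9.4299, -11.7434) + 9.2 * (-0.9063, 0.4226) = (9.4299 + -8.3380, -11.7434 + 3.8881) = (1.0919, -7.8553)
End effector: (1.0919, -7.8553)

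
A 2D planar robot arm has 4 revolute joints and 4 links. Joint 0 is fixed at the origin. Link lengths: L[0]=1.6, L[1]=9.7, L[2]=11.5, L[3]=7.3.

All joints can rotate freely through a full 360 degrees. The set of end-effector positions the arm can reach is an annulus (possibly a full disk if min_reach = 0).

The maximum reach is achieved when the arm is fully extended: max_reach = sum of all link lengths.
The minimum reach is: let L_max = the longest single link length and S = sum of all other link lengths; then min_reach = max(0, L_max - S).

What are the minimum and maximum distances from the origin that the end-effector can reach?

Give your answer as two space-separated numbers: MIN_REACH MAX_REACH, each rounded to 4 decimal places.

Link lengths: [1.6, 9.7, 11.5, 7.3]
max_reach = 1.6 + 9.7 + 11.5 + 7.3 = 30.1
L_max = max([1.6, 9.7, 11.5, 7.3]) = 11.5
S (sum of others) = 30.1 - 11.5 = 18.6
min_reach = max(0, 11.5 - 18.6) = max(0, -7.1) = 0

Answer: 0.0000 30.1000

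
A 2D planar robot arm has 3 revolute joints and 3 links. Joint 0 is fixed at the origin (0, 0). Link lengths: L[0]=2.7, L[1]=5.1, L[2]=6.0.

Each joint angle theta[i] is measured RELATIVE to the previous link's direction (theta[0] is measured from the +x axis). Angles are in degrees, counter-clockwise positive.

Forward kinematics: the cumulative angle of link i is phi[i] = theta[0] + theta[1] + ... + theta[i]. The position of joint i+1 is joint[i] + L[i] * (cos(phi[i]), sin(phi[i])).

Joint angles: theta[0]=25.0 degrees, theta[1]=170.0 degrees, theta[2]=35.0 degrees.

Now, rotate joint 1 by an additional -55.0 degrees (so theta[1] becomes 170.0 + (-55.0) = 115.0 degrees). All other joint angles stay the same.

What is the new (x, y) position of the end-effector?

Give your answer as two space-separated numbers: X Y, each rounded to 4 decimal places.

Answer: -7.4370 4.9422

Derivation:
joint[0] = (0.0000, 0.0000)  (base)
link 0: phi[0] = 25 = 25 deg
  cos(25 deg) = 0.9063, sin(25 deg) = 0.4226
  joint[1] = (0.0000, 0.0000) + 2.7 * (0.9063, 0.4226) = (0.0000 + 2.4470, 0.0000 + 1.1411) = (2.4470, 1.1411)
link 1: phi[1] = 25 + 115 = 140 deg
  cos(140 deg) = -0.7660, sin(140 deg) = 0.6428
  joint[2] = (2.4470, 1.1411) + 5.1 * (-0.7660, 0.6428) = (2.4470 + -3.9068, 1.1411 + 3.2782) = (-1.4598, 4.4193)
link 2: phi[2] = 25 + 115 + 35 = 175 deg
  cos(175 deg) = -0.9962, sin(175 deg) = 0.0872
  joint[3] = (-1.4598, 4.4193) + 6 * (-0.9962, 0.0872) = (-1.4598 + -5.9772, 4.4193 + 0.5229) = (-7.4370, 4.9422)
End effector: (-7.4370, 4.9422)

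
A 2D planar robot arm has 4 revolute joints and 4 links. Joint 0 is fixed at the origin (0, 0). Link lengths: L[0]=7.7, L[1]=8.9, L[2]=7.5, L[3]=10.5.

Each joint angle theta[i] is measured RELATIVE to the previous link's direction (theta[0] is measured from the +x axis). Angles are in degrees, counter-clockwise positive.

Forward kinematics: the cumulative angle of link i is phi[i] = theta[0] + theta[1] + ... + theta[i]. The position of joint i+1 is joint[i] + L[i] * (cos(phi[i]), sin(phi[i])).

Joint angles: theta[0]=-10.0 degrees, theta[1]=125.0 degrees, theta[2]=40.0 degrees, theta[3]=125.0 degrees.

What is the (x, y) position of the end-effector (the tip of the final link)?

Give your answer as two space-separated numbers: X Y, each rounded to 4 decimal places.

Answer: -1.1523 -0.4418

Derivation:
joint[0] = (0.0000, 0.0000)  (base)
link 0: phi[0] = -10 = -10 deg
  cos(-10 deg) = 0.9848, sin(-10 deg) = -0.1736
  joint[1] = (0.0000, 0.0000) + 7.7 * (0.9848, -0.1736) = (0.0000 + 7.5830, 0.0000 + -1.3371) = (7.5830, -1.3371)
link 1: phi[1] = -10 + 125 = 115 deg
  cos(115 deg) = -0.4226, sin(115 deg) = 0.9063
  joint[2] = (7.5830, -1.3371) + 8.9 * (-0.4226, 0.9063) = (7.5830 + -3.7613, -1.3371 + 8.0661) = (3.8217, 6.7290)
link 2: phi[2] = -10 + 125 + 40 = 155 deg
  cos(155 deg) = -0.9063, sin(155 deg) = 0.4226
  joint[3] = (3.8217, 6.7290) + 7.5 * (-0.9063, 0.4226) = (3.8217 + -6.7973, 6.7290 + 3.1696) = (-2.9756, 9.8987)
link 3: phi[3] = -10 + 125 + 40 + 125 = 280 deg
  cos(280 deg) = 0.1736, sin(280 deg) = -0.9848
  joint[4] = (-2.9756, 9.8987) + 10.5 * (0.1736, -0.9848) = (-2.9756 + 1.8233, 9.8987 + -10.3405) = (-1.1523, -0.4418)
End effector: (-1.1523, -0.4418)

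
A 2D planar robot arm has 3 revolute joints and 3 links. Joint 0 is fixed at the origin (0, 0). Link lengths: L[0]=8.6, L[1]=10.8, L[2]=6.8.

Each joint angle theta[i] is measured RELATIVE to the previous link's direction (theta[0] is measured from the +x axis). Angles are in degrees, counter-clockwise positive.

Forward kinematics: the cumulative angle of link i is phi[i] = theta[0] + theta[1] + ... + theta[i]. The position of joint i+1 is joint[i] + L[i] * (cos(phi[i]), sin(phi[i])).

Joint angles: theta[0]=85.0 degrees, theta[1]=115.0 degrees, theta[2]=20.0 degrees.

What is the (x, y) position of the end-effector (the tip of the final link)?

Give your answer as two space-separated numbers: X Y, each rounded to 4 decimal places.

Answer: -14.6082 0.5025

Derivation:
joint[0] = (0.0000, 0.0000)  (base)
link 0: phi[0] = 85 = 85 deg
  cos(85 deg) = 0.0872, sin(85 deg) = 0.9962
  joint[1] = (0.0000, 0.0000) + 8.6 * (0.0872, 0.9962) = (0.0000 + 0.7495, 0.0000 + 8.5673) = (0.7495, 8.5673)
link 1: phi[1] = 85 + 115 = 200 deg
  cos(200 deg) = -0.9397, sin(200 deg) = -0.3420
  joint[2] = (0.7495, 8.5673) + 10.8 * (-0.9397, -0.3420) = (0.7495 + -10.1487, 8.5673 + -3.6938) = (-9.3991, 4.8735)
link 2: phi[2] = 85 + 115 + 20 = 220 deg
  cos(220 deg) = -0.7660, sin(220 deg) = -0.6428
  joint[3] = (-9.3991, 4.8735) + 6.8 * (-0.7660, -0.6428) = (-9.3991 + -5.2091, 4.8735 + -4.3710) = (-14.6082, 0.5025)
End effector: (-14.6082, 0.5025)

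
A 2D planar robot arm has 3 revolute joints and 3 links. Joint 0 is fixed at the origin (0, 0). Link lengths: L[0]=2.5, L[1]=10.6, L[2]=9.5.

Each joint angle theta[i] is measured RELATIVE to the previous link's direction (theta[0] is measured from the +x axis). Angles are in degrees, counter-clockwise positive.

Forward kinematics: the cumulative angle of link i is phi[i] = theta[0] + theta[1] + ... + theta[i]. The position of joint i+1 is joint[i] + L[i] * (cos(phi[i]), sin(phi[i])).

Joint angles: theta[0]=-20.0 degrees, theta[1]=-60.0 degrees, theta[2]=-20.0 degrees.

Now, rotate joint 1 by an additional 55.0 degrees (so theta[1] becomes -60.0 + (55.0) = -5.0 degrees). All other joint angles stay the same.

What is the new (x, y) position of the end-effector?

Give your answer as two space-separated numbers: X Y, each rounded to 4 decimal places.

joint[0] = (0.0000, 0.0000)  (base)
link 0: phi[0] = -20 = -20 deg
  cos(-20 deg) = 0.9397, sin(-20 deg) = -0.3420
  joint[1] = (0.0000, 0.0000) + 2.5 * (0.9397, -0.3420) = (0.0000 + 2.3492, 0.0000 + -0.8551) = (2.3492, -0.8551)
link 1: phi[1] = -20 + -5 = -25 deg
  cos(-25 deg) = 0.9063, sin(-25 deg) = -0.4226
  joint[2] = (2.3492, -0.8551) + 10.6 * (0.9063, -0.4226) = (2.3492 + 9.6069, -0.8551 + -4.4798) = (11.9561, -5.3348)
link 2: phi[2] = -20 + -5 + -20 = -45 deg
  cos(-45 deg) = 0.7071, sin(-45 deg) = -0.7071
  joint[3] = (11.9561, -5.3348) + 9.5 * (0.7071, -0.7071) = (11.9561 + 6.7175, -5.3348 + -6.7175) = (18.6736, -12.0523)
End effector: (18.6736, -12.0523)

Answer: 18.6736 -12.0523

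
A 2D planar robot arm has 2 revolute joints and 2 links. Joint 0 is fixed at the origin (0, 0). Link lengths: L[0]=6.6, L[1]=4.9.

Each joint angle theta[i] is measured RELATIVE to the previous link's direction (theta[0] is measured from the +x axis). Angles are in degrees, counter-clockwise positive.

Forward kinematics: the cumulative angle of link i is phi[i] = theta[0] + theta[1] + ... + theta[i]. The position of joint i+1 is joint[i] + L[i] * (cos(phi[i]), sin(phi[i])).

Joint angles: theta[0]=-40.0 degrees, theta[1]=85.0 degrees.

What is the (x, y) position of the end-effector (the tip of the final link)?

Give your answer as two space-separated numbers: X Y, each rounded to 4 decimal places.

Answer: 8.5207 -0.7776

Derivation:
joint[0] = (0.0000, 0.0000)  (base)
link 0: phi[0] = -40 = -40 deg
  cos(-40 deg) = 0.7660, sin(-40 deg) = -0.6428
  joint[1] = (0.0000, 0.0000) + 6.6 * (0.7660, -0.6428) = (0.0000 + 5.0559, 0.0000 + -4.2424) = (5.0559, -4.2424)
link 1: phi[1] = -40 + 85 = 45 deg
  cos(45 deg) = 0.7071, sin(45 deg) = 0.7071
  joint[2] = (5.0559, -4.2424) + 4.9 * (0.7071, 0.7071) = (5.0559 + 3.4648, -4.2424 + 3.4648) = (8.5207, -0.7776)
End effector: (8.5207, -0.7776)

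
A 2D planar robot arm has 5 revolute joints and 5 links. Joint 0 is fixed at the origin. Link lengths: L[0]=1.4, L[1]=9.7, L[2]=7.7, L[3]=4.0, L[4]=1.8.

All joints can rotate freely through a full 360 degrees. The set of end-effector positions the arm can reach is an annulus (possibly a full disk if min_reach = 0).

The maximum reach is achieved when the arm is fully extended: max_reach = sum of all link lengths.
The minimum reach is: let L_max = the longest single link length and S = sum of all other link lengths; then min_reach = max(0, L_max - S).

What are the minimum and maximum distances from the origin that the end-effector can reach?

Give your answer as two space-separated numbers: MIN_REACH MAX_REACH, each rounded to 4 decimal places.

Answer: 0.0000 24.6000

Derivation:
Link lengths: [1.4, 9.7, 7.7, 4.0, 1.8]
max_reach = 1.4 + 9.7 + 7.7 + 4 + 1.8 = 24.6
L_max = max([1.4, 9.7, 7.7, 4.0, 1.8]) = 9.7
S (sum of others) = 24.6 - 9.7 = 14.9
min_reach = max(0, 9.7 - 14.9) = max(0, -5.2) = 0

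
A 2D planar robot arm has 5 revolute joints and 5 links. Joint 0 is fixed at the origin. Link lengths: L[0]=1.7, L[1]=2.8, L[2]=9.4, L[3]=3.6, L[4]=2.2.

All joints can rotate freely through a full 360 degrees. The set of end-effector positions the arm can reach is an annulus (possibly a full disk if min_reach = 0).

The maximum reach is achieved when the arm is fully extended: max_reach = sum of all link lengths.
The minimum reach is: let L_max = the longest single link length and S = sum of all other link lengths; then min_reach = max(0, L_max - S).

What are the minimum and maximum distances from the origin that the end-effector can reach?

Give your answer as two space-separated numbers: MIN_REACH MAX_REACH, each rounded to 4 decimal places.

Answer: 0.0000 19.7000

Derivation:
Link lengths: [1.7, 2.8, 9.4, 3.6, 2.2]
max_reach = 1.7 + 2.8 + 9.4 + 3.6 + 2.2 = 19.7
L_max = max([1.7, 2.8, 9.4, 3.6, 2.2]) = 9.4
S (sum of others) = 19.7 - 9.4 = 10.3
min_reach = max(0, 9.4 - 10.3) = max(0, -0.9) = 0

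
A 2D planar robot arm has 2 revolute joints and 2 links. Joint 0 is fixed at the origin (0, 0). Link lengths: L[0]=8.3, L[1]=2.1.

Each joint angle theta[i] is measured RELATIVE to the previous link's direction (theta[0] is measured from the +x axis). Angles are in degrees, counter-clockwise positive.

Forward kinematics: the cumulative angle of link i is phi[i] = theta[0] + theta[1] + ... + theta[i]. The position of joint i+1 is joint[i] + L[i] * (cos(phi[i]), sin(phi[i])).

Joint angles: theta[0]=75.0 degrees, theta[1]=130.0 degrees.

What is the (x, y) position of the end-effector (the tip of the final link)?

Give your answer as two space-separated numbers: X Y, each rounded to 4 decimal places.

Answer: 0.2450 7.1297

Derivation:
joint[0] = (0.0000, 0.0000)  (base)
link 0: phi[0] = 75 = 75 deg
  cos(75 deg) = 0.2588, sin(75 deg) = 0.9659
  joint[1] = (0.0000, 0.0000) + 8.3 * (0.2588, 0.9659) = (0.0000 + 2.1482, 0.0000 + 8.0172) = (2.1482, 8.0172)
link 1: phi[1] = 75 + 130 = 205 deg
  cos(205 deg) = -0.9063, sin(205 deg) = -0.4226
  joint[2] = (2.1482, 8.0172) + 2.1 * (-0.9063, -0.4226) = (2.1482 + -1.9032, 8.0172 + -0.8875) = (0.2450, 7.1297)
End effector: (0.2450, 7.1297)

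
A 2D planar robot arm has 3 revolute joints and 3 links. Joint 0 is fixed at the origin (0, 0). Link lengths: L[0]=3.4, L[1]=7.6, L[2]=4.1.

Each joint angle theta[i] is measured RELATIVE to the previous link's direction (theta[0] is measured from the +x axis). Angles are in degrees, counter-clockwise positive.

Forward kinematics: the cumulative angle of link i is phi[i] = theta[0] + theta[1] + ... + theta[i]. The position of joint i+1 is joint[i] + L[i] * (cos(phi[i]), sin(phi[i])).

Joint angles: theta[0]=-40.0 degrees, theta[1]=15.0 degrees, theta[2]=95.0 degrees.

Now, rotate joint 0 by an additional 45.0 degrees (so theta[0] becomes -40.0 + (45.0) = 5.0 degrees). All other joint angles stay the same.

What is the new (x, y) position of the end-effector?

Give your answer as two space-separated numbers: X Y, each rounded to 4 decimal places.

joint[0] = (0.0000, 0.0000)  (base)
link 0: phi[0] = 5 = 5 deg
  cos(5 deg) = 0.9962, sin(5 deg) = 0.0872
  joint[1] = (0.0000, 0.0000) + 3.4 * (0.9962, 0.0872) = (0.0000 + 3.3871, 0.0000 + 0.2963) = (3.3871, 0.2963)
link 1: phi[1] = 5 + 15 = 20 deg
  cos(20 deg) = 0.9397, sin(20 deg) = 0.3420
  joint[2] = (3.3871, 0.2963) + 7.6 * (0.9397, 0.3420) = (3.3871 + 7.1417, 0.2963 + 2.5994) = (10.5287, 2.8957)
link 2: phi[2] = 5 + 15 + 95 = 115 deg
  cos(115 deg) = -0.4226, sin(115 deg) = 0.9063
  joint[3] = (10.5287, 2.8957) + 4.1 * (-0.4226, 0.9063) = (10.5287 + -1.7327, 2.8957 + 3.7159) = (8.7960, 6.6115)
End effector: (8.7960, 6.6115)

Answer: 8.7960 6.6115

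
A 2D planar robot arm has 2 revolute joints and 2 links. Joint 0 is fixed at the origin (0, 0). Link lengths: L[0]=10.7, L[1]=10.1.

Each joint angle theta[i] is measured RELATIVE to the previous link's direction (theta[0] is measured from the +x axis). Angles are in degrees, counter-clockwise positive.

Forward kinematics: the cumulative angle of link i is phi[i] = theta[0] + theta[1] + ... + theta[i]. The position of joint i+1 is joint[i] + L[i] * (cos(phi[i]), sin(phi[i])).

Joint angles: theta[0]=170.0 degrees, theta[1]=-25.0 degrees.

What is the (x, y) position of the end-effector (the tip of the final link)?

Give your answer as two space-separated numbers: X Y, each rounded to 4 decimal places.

joint[0] = (0.0000, 0.0000)  (base)
link 0: phi[0] = 170 = 170 deg
  cos(170 deg) = -0.9848, sin(170 deg) = 0.1736
  joint[1] = (0.0000, 0.0000) + 10.7 * (-0.9848, 0.1736) = (0.0000 + -10.5374, 0.0000 + 1.8580) = (-10.5374, 1.8580)
link 1: phi[1] = 170 + -25 = 145 deg
  cos(145 deg) = -0.8192, sin(145 deg) = 0.5736
  joint[2] = (-10.5374, 1.8580) + 10.1 * (-0.8192, 0.5736) = (-10.5374 + -8.2734, 1.8580 + 5.7931) = (-18.8109, 7.6512)
End effector: (-18.8109, 7.6512)

Answer: -18.8109 7.6512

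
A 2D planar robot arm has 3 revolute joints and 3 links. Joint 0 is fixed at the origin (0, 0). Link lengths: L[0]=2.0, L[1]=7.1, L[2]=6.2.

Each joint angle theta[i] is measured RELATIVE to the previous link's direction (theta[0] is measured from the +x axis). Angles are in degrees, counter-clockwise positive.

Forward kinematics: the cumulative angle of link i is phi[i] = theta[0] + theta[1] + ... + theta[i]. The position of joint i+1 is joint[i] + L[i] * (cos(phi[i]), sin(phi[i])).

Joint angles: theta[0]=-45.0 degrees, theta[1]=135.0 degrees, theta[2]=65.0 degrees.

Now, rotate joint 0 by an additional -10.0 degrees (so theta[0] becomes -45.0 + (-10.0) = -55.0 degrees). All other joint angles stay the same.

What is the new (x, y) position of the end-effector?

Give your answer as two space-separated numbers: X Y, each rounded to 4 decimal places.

joint[0] = (0.0000, 0.0000)  (base)
link 0: phi[0] = -55 = -55 deg
  cos(-55 deg) = 0.5736, sin(-55 deg) = -0.8192
  joint[1] = (0.0000, 0.0000) + 2 * (0.5736, -0.8192) = (0.0000 + 1.1472, 0.0000 + -1.6383) = (1.1472, -1.6383)
link 1: phi[1] = -55 + 135 = 80 deg
  cos(80 deg) = 0.1736, sin(80 deg) = 0.9848
  joint[2] = (1.1472, -1.6383) + 7.1 * (0.1736, 0.9848) = (1.1472 + 1.2329, -1.6383 + 6.9921) = (2.3801, 5.3538)
link 2: phi[2] = -55 + 135 + 65 = 145 deg
  cos(145 deg) = -0.8192, sin(145 deg) = 0.5736
  joint[3] = (2.3801, 5.3538) + 6.2 * (-0.8192, 0.5736) = (2.3801 + -5.0787, 5.3538 + 3.5562) = (-2.6987, 8.9100)
End effector: (-2.6987, 8.9100)

Answer: -2.6987 8.9100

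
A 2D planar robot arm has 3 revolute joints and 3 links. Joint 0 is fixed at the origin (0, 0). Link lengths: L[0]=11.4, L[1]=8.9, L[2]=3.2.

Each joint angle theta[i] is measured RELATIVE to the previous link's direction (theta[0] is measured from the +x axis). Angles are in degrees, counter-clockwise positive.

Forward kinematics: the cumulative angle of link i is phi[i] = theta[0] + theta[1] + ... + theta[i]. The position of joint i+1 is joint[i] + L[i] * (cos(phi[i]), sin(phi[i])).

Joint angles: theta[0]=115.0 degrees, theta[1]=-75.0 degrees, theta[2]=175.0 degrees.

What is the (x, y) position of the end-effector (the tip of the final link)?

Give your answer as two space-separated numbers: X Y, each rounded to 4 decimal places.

Answer: -0.6213 14.2173

Derivation:
joint[0] = (0.0000, 0.0000)  (base)
link 0: phi[0] = 115 = 115 deg
  cos(115 deg) = -0.4226, sin(115 deg) = 0.9063
  joint[1] = (0.0000, 0.0000) + 11.4 * (-0.4226, 0.9063) = (0.0000 + -4.8178, 0.0000 + 10.3319) = (-4.8178, 10.3319)
link 1: phi[1] = 115 + -75 = 40 deg
  cos(40 deg) = 0.7660, sin(40 deg) = 0.6428
  joint[2] = (-4.8178, 10.3319) + 8.9 * (0.7660, 0.6428) = (-4.8178 + 6.8178, 10.3319 + 5.7208) = (1.9999, 16.0527)
link 2: phi[2] = 115 + -75 + 175 = 215 deg
  cos(215 deg) = -0.8192, sin(215 deg) = -0.5736
  joint[3] = (1.9999, 16.0527) + 3.2 * (-0.8192, -0.5736) = (1.9999 + -2.6213, 16.0527 + -1.8354) = (-0.6213, 14.2173)
End effector: (-0.6213, 14.2173)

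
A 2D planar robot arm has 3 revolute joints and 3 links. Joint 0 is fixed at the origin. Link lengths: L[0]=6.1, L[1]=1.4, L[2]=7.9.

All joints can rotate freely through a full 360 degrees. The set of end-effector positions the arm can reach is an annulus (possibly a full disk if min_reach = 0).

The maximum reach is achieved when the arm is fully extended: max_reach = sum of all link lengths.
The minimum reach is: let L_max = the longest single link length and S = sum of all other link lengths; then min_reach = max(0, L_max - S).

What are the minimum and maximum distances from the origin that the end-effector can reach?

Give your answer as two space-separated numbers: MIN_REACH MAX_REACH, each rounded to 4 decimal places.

Link lengths: [6.1, 1.4, 7.9]
max_reach = 6.1 + 1.4 + 7.9 = 15.4
L_max = max([6.1, 1.4, 7.9]) = 7.9
S (sum of others) = 15.4 - 7.9 = 7.5
min_reach = max(0, 7.9 - 7.5) = max(0, 0.4) = 0.4

Answer: 0.4000 15.4000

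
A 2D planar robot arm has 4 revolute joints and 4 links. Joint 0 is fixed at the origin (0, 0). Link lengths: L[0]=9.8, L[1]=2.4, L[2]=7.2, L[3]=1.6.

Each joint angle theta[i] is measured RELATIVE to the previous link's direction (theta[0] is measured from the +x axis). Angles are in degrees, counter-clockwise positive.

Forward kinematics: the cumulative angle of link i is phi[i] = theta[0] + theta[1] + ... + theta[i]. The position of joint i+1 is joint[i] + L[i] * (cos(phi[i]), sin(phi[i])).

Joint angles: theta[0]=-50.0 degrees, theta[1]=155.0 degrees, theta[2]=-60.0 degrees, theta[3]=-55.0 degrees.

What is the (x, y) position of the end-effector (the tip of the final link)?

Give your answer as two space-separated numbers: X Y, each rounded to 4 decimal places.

Answer: 12.3450 -0.3757

Derivation:
joint[0] = (0.0000, 0.0000)  (base)
link 0: phi[0] = -50 = -50 deg
  cos(-50 deg) = 0.6428, sin(-50 deg) = -0.7660
  joint[1] = (0.0000, 0.0000) + 9.8 * (0.6428, -0.7660) = (0.0000 + 6.2993, 0.0000 + -7.5072) = (6.2993, -7.5072)
link 1: phi[1] = -50 + 155 = 105 deg
  cos(105 deg) = -0.2588, sin(105 deg) = 0.9659
  joint[2] = (6.2993, -7.5072) + 2.4 * (-0.2588, 0.9659) = (6.2993 + -0.6212, -7.5072 + 2.3182) = (5.6782, -5.1890)
link 2: phi[2] = -50 + 155 + -60 = 45 deg
  cos(45 deg) = 0.7071, sin(45 deg) = 0.7071
  joint[3] = (5.6782, -5.1890) + 7.2 * (0.7071, 0.7071) = (5.6782 + 5.0912, -5.1890 + 5.0912) = (10.7693, -0.0978)
link 3: phi[3] = -50 + 155 + -60 + -55 = -10 deg
  cos(-10 deg) = 0.9848, sin(-10 deg) = -0.1736
  joint[4] = (10.7693, -0.0978) + 1.6 * (0.9848, -0.1736) = (10.7693 + 1.5757, -0.0978 + -0.2778) = (12.3450, -0.3757)
End effector: (12.3450, -0.3757)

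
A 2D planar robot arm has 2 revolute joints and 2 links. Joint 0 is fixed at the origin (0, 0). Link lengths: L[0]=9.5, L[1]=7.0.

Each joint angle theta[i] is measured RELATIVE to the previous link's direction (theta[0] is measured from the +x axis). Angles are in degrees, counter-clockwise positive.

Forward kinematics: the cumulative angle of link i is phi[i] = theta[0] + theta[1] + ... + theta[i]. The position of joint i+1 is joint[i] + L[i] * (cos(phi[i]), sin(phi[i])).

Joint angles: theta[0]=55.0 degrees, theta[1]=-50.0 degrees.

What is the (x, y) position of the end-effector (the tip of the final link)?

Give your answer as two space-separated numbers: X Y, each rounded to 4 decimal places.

Answer: 12.4223 8.3920

Derivation:
joint[0] = (0.0000, 0.0000)  (base)
link 0: phi[0] = 55 = 55 deg
  cos(55 deg) = 0.5736, sin(55 deg) = 0.8192
  joint[1] = (0.0000, 0.0000) + 9.5 * (0.5736, 0.8192) = (0.0000 + 5.4490, 0.0000 + 7.7819) = (5.4490, 7.7819)
link 1: phi[1] = 55 + -50 = 5 deg
  cos(5 deg) = 0.9962, sin(5 deg) = 0.0872
  joint[2] = (5.4490, 7.7819) + 7 * (0.9962, 0.0872) = (5.4490 + 6.9734, 7.7819 + 0.6101) = (12.4223, 8.3920)
End effector: (12.4223, 8.3920)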